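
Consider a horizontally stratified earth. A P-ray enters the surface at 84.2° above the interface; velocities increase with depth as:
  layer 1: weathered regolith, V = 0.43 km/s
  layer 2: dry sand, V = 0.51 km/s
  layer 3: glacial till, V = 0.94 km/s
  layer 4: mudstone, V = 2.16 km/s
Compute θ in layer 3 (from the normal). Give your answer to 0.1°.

From the normal: θ₁ = 90° − 84.2° = 5.8°.
Ray parameter p = sin 5.8° / 0.43 = 2.3501e-01 s/km.
sin θ_3 = p·V_3 = 2.3501e-01 × 0.94 = 0.2209.
θ_3 = arcsin 0.2209 = 12.76°.

12.8°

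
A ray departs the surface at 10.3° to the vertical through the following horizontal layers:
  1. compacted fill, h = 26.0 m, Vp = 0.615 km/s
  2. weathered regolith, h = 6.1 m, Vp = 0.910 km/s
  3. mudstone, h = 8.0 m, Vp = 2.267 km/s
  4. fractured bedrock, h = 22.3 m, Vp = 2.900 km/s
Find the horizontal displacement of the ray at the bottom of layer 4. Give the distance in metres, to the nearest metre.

48 m

Ray parameter p = sin 10.3° / 0.615 km/s = 2.9074e-01 s/km.
Layer 1: θ = 10.30°; offset = 26.0·tan 10.30° = 4.725 m.
Layer 2: sin θ = p·0.910 = 0.2646 → θ = 15.34°; offset = 6.1·tan 15.34° = 1.674 m.
Layer 3: sin θ = p·2.267 = 0.6591 → θ = 41.23°; offset = 8.0·tan 41.23° = 7.011 m.
Layer 4: sin θ = p·2.900 = 0.8431 → θ = 57.47°; offset = 22.3·tan 57.47° = 34.967 m.
Σ offsets = 48.376 m.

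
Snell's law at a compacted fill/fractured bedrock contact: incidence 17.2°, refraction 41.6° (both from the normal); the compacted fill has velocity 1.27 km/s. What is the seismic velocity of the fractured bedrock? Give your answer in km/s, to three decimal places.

2.851 km/s

Snell's law: sin 17.2°/V₁ = sin 41.6°/V₂.
V₂ = V₁·sin 41.6°/sin 17.2° = 1.27 × 2.2452 = 2.851 km/s.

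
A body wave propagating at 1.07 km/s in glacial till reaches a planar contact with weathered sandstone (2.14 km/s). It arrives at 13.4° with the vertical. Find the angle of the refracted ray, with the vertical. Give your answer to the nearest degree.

28°

sin θ₁/V₁ = sin θ₂/V₂ ⇒ sin θ₂ = 2.14·sin 13.4°/1.07 = 2.14·0.2317/1.07 = 0.4635.
θ₂ = sin⁻¹(0.4635) = 27.61° (from vertical).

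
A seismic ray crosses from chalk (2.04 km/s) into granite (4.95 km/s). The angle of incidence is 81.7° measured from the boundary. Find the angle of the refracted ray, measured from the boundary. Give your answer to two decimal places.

Angle from the normal: 90° − 81.7° = 8.3°.
Snell's law: sin θ₂ = (V₂/V₁)·sin θ₁ = (4.95/2.04)·sin 8.3° = 0.3503.
θ₂ = sin⁻¹(0.3503) = 20.50° (from vertical).
From the interface: 90° − 20.50° = 69.50°.

69.50°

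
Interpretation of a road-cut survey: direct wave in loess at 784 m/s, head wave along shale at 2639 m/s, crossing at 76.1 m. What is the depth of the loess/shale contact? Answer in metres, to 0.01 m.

x_cross = 2h·√((V₂+V₁)/(V₂−V₁)) → h = x_cross / (2·√((V₂+V₁)/(V₂−V₁))).
√((V₂+V₁)/(V₂−V₁)) = √((2639+784)/(2639−784)) = 1.3584.
h = 76.1 / (2·1.3584) = 28.01 m.

28.01 m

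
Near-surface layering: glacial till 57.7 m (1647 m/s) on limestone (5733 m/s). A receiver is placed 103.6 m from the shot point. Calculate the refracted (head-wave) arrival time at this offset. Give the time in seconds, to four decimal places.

t = x/V₂ + 2h·√(V₂²−V₁²)/(V₁V₂).
√(V₂²−V₁²) = √(5733²−1647²) = 5491.3 m/s; delay term = 2·57.7·5491.3/(1647·5733) = 0.06711 s.
t = 103.6/5733 + 0.06711 = 0.08518 s.

0.0852 s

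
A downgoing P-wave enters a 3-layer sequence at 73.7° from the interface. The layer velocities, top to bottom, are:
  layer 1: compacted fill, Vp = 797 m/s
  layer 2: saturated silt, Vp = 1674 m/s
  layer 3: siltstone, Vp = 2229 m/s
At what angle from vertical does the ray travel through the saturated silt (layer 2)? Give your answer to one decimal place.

From the normal: θ₁ = 90° − 73.7° = 16.3°.
Ray parameter p = sin 16.3° / 797 = 3.5215e-04 s/m.
sin θ_2 = p·V_2 = 3.5215e-04 × 1674 = 0.5895.
θ_2 = arcsin 0.5895 = 36.12°.

36.1°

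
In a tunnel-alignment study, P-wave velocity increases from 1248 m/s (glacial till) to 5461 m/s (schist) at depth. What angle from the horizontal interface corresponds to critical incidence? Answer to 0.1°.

At critical incidence the refracted ray runs along the interface (θ₂ = 90°), so sin θ_c = V₁/V₂.
θ_c = arcsin(1248/5461) = arcsin 0.2285 = 13.21°.
Measured from the interface: 90° − 13.21° = 76.79°.

76.8°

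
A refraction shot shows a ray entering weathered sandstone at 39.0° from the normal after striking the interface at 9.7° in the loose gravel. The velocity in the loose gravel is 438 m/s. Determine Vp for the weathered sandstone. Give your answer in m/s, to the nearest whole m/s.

1636 m/s

Snell's law: sin 9.7°/V₁ = sin 39.0°/V₂.
V₂ = V₁·sin 39.0°/sin 9.7° = 438 × 3.7351 = 1635.96 m/s.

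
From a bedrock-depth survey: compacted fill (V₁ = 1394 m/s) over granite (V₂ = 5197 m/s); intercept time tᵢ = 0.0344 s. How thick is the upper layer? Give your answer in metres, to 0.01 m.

24.89 m

θ_c = arcsin(1394/5197) = 15.56°; cos θ_c = 0.9634.
tᵢ = 2h cos θ_c/V₁ ⇒ h = tᵢ·V₁/(2 cos θ_c) = 0.0344·1394/(2·0.9634) = 24.89 m.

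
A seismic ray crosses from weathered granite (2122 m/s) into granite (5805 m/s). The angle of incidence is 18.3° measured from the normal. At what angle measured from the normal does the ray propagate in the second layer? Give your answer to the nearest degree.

Snell's law: sin θ₂ = (V₂/V₁)·sin θ₁ = (5805/2122)·sin 18.3° = 0.8590.
θ₂ = sin⁻¹(0.8590) = 59.20° (from vertical).

59°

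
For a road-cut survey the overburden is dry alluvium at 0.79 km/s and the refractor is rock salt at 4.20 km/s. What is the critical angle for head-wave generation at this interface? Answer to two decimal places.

10.84°

Critical incidence: sin θ_c = V₁/V₂ = 0.79/4.20 = 0.1881.
θ_c = arcsin 0.1881 = 10.84°.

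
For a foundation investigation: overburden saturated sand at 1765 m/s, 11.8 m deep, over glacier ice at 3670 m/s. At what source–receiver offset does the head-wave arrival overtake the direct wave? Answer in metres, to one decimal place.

39.9 m

θ_c = arcsin(1765/3670) = 28.75°, so cos θ_c = 0.8768 and tᵢ = 2h cos θ_c/V₁ = 0.0117 s.
At crossover x/V₁ = x/V₂ + tᵢ ⇒ x = tᵢ/(1/V₁ − 1/V₂) = 0.01172/(5.6657e-04 − 2.7248e-04) = 39.86 m.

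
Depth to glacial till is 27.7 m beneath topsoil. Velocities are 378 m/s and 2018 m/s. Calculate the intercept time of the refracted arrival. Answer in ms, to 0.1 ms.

θ_c = arcsin(V₁/V₂) = arcsin(378/2018) = 10.80°; cos θ_c = 0.9823.
tᵢ = 2h·cos θ_c / V₁ = 2·27.7·0.9823 / 378 = 0.14397 s.

144.0 ms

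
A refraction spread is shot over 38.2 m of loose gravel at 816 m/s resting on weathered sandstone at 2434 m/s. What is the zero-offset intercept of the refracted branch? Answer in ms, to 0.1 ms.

tᵢ = 2h·√(V₂²−V₁²)/(V₁V₂).
√(V₂²−V₁²) = √(2434²−816²) = 2293.1 m/s.
tᵢ = 2·38.2·2293.1/(816·2434) = 0.08821 s.

88.2 ms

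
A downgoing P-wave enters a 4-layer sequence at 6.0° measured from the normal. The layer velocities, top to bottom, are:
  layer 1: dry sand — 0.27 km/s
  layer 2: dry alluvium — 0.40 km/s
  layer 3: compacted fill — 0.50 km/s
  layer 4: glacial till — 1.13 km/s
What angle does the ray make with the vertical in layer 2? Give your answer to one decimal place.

Ray parameter p = sin 6.0° / 0.27 = 3.8714e-01 s/km.
sin θ_2 = p·V_2 = 3.8714e-01 × 0.40 = 0.1549.
θ_2 = arcsin 0.1549 = 8.91°.

8.9°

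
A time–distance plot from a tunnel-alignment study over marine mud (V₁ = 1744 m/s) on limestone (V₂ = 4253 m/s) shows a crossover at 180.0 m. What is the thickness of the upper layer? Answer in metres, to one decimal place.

58.2 m

h = (x_cross/2)·√((V₂−V₁)/(V₂+V₁)).
(V₂−V₁)/(V₂+V₁) = (4253−1744)/(4253+1744) = 0.4184; √ = 0.6468.
h = (180.0/2)·0.6468 = 58.21 m.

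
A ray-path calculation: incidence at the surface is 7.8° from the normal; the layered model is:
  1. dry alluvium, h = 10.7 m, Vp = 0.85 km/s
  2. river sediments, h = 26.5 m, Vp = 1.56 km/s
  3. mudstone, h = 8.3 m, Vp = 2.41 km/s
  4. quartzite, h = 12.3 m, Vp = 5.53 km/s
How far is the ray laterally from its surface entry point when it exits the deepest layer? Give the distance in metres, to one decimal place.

34.9 m

Apply Snell's law at each interface; in layer i the horizontal offset is hᵢ·tan θᵢ.
Layer 1: θ = 7.80°; offset = 10.7·tan 7.80° = 1.466 m.
Layer 2: sin θ = 1.56·sin 7.8°/0.85 = 0.2491, θ = 14.42°; offset = 26.5·tan 14.42° = 6.815 m.
Layer 3: sin θ = 2.41·sin 7.8°/0.85 = 0.3848, θ = 22.63°; offset = 8.3·tan 22.63° = 3.460 m.
Layer 4: sin θ = 5.53·sin 7.8°/0.85 = 0.8829, θ = 62.00°; offset = 12.3·tan 62.00° = 23.133 m.
Σ offsets = 34.874 m.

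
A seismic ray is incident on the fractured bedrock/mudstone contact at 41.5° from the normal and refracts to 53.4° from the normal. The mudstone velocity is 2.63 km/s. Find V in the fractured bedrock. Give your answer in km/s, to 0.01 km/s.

2.17 km/s

sin 41.5° = 0.6626; sin 53.4° = 0.8028.
V₁ = V₂·(sin θ₁/sin θ₂) = 2.63·(0.6626/0.8028) = 2.17 km/s.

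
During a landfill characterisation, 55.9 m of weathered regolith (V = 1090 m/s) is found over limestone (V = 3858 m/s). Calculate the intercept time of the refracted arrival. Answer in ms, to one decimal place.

98.4 ms

tᵢ = 2h·√(V₂²−V₁²)/(V₁V₂).
√(V₂²−V₁²) = √(3858²−1090²) = 3700.8 m/s.
tᵢ = 2·55.9·3700.8/(1090·3858) = 0.09839 s.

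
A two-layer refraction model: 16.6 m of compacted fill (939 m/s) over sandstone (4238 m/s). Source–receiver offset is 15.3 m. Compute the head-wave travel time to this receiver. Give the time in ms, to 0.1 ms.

θ_c = arcsin(V₁/V₂) = arcsin(939/4238) = 12.80°, cos θ_c = 0.9751.
Intercept time tᵢ = 2h cos θ_c / V₁ = 2·16.6·0.9751/939 = 0.03448 s.
t = x/V₂ + tᵢ = 15.3/4238 + 0.03448 = 0.03809 s.

38.1 ms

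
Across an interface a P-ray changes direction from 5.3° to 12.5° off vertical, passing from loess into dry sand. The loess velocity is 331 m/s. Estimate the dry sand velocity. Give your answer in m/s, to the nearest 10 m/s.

780 m/s

sin 5.3° = 0.0924; sin 12.5° = 0.2164.
V₂ = V₁·(sin θ₂/sin θ₁) = 331·(0.2164/0.0924) = 775.59 m/s.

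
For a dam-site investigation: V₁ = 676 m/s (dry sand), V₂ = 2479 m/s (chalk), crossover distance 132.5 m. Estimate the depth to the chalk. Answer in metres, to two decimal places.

50.08 m

x_cross = 2h·√((V₂+V₁)/(V₂−V₁)) → h = x_cross / (2·√((V₂+V₁)/(V₂−V₁))).
√((V₂+V₁)/(V₂−V₁)) = √((2479+676)/(2479−676)) = 1.3228.
h = 132.5 / (2·1.3228) = 50.08 m.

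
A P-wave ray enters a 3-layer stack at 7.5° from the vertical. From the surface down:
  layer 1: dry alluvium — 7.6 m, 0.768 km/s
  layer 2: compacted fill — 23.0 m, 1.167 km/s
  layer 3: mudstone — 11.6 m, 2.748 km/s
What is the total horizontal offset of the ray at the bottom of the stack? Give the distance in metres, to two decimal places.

Apply Snell's law at each interface; in layer i the horizontal offset is hᵢ·tan θᵢ.
Layer 1: θ = 7.50°; offset = 7.6·tan 7.50° = 1.0006 m.
Layer 2: sin θ = 1.167·sin 7.5°/0.768 = 0.1983, θ = 11.44°; offset = 23.0·tan 11.44° = 4.6543 m.
Layer 3: sin θ = 2.748·sin 7.5°/0.768 = 0.4670, θ = 27.84°; offset = 11.6·tan 27.84° = 6.1269 m.
Σ offsets = 11.7817 m.

11.78 m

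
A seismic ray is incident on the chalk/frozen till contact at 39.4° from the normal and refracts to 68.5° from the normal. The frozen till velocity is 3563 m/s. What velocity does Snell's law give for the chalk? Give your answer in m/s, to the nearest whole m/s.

sin 39.4° = 0.6347; sin 68.5° = 0.9304.
V₁ = V₂·(sin θ₁/sin θ₂) = 3563·(0.6347/0.9304) = 2430.68 m/s.

2431 m/s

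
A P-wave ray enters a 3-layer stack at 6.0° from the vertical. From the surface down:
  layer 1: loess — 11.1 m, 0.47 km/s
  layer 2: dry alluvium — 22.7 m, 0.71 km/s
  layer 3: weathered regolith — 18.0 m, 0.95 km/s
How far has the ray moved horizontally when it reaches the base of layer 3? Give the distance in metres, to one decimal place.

Apply Snell's law at each interface; in layer i the horizontal offset is hᵢ·tan θᵢ.
Layer 1: θ = 6.00°; offset = 11.1·tan 6.00° = 1.167 m.
Layer 2: sin θ = 0.71·sin 6.0°/0.47 = 0.1579, θ = 9.09°; offset = 22.7·tan 9.09° = 3.630 m.
Layer 3: sin θ = 0.95·sin 6.0°/0.47 = 0.2113, θ = 12.20°; offset = 18.0·tan 12.20° = 3.891 m.
Summing the layer offsets gives 8.688 m.

8.7 m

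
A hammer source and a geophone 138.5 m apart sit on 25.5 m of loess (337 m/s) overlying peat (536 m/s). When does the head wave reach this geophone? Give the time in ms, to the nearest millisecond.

θ_c = arcsin(V₁/V₂) = arcsin(337/536) = 38.96°, cos θ_c = 0.7776.
Intercept time tᵢ = 2h cos θ_c / V₁ = 2·25.5·0.7776/337 = 0.11768 s.
t = x/V₂ + tᵢ = 138.5/536 + 0.11768 = 0.37608 s.

376 ms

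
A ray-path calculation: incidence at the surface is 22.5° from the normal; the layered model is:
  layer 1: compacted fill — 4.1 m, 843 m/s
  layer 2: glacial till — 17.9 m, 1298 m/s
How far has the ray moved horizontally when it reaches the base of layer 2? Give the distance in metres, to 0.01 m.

14.75 m

Apply Snell's law at each interface; in layer i the horizontal offset is hᵢ·tan θᵢ.
Layer 1: θ = 22.50°; offset = 4.1·tan 22.50° = 1.6983 m.
Layer 2: sin θ = 1298·sin 22.5°/843 = 0.5892, θ = 36.10°; offset = 17.9·tan 36.10° = 13.0541 m.
Σ offsets = 14.7524 m.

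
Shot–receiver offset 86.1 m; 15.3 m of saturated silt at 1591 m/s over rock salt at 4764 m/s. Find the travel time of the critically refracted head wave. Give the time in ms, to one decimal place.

36.2 ms

t = x/V₂ + 2h·√(V₂²−V₁²)/(V₁V₂).
√(V₂²−V₁²) = √(4764²−1591²) = 4490.5 m/s; delay term = 2·15.3·4490.5/(1591·4764) = 0.01813 s.
t = 86.1/4764 + 0.01813 = 0.03620 s.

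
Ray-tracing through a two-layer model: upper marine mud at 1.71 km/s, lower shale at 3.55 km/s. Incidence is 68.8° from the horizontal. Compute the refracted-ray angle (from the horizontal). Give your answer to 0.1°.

41.3°

Convert to the normal: θ₁ = 90° − 68.8° = 21.2°.
Snell's law: sin θ₂ = (V₂/V₁)·sin θ₁ = (3.55/1.71)·sin 21.2° = 0.7507.
θ₂ = sin⁻¹(0.7507) = 48.65° (from vertical).
From the interface: 90° − 48.65° = 41.35°.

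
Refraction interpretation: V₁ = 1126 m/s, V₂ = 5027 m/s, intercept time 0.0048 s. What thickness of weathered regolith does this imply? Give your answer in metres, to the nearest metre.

3 m

h = tᵢ·V₁·V₂ / (2·√(V₂²−V₁²)).
√(V₂²−V₁²) = √(5027² − 1126²) = 4899.3 m/s.
h = 0.0048 s × 1126 × 5027 / (2 × 4899.3) = 2.77 m.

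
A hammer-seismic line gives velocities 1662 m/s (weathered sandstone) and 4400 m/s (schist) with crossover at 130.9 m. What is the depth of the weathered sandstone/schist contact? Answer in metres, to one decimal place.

h = (x_cross/2)·√((V₂−V₁)/(V₂+V₁)).
(V₂−V₁)/(V₂+V₁) = (4400−1662)/(4400+1662) = 0.4517; √ = 0.6721.
h = (130.9/2)·0.6721 = 43.99 m.

44.0 m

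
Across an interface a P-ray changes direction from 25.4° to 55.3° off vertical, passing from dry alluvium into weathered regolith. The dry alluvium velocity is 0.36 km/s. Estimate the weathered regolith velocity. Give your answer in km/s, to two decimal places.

Snell's law: sin 25.4°/V₁ = sin 55.3°/V₂.
V₂ = V₁·sin 55.3°/sin 25.4° = 0.36 × 1.9167 = 0.69 km/s.

0.69 km/s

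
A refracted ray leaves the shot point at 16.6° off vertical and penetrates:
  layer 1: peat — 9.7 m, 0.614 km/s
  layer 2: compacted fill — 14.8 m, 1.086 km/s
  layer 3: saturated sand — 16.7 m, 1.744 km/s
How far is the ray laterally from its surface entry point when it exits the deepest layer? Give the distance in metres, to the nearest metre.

p = sin θ₁/V₁ = sin 16.6°/0.614 = 4.6529e-01 s/km is conserved through the stack.
Layer 1: θ = 16.60°; offset = 9.7·tan 16.60° = 2.892 m.
Layer 2: sin θ = p·1.086 = 0.5053 → θ = 30.35°; offset = 14.8·tan 30.35° = 8.666 m.
Layer 3: sin θ = p·1.744 = 0.8115 → θ = 54.24°; offset = 16.7·tan 54.24° = 23.189 m.
Summing the layer offsets gives 34.747 m.

35 m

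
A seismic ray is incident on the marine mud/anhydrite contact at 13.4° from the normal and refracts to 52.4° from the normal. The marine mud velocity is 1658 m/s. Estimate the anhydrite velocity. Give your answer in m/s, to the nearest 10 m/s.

sin 13.4° = 0.2317; sin 52.4° = 0.7923.
V₂ = V₁·(sin θ₂/sin θ₁) = 1658·(0.7923/0.2317) = 5668.30 m/s.

5670 m/s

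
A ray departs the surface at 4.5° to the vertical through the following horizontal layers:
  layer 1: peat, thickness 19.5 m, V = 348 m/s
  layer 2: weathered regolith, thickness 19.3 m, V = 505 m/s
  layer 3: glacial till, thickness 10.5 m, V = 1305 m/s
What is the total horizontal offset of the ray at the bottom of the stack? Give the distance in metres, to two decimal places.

6.98 m

Apply Snell's law at each interface; in layer i the horizontal offset is hᵢ·tan θᵢ.
Layer 1: θ = 4.50°; offset = 19.5·tan 4.50° = 1.5347 m.
Layer 2: sin θ = 505·sin 4.5°/348 = 0.1139, θ = 6.54°; offset = 19.3·tan 6.54° = 2.2118 m.
Layer 3: sin θ = 1305·sin 4.5°/348 = 0.2942, θ = 17.11°; offset = 10.5·tan 17.11° = 3.2324 m.
Summing the layer offsets gives 6.9789 m.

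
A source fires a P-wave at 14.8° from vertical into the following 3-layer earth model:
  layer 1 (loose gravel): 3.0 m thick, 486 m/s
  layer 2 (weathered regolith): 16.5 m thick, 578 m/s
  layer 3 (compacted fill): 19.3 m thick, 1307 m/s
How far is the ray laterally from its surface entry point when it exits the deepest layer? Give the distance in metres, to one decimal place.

24.3 m

p = sin θ₁/V₁ = sin 14.8°/486 = 5.2561e-04 s/m is conserved through the stack.
Layer 1: θ = 14.80°; offset = 3.0·tan 14.80° = 0.793 m.
Layer 2: sin θ = p·578 = 0.3038 → θ = 17.69°; offset = 16.5·tan 17.69° = 5.261 m.
Layer 3: sin θ = p·1307 = 0.6870 → θ = 43.39°; offset = 19.3·tan 43.39° = 18.245 m.
Summing the layer offsets gives 24.299 m.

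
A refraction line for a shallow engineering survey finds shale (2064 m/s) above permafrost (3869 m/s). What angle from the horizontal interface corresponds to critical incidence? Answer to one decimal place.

At critical incidence the refracted ray runs along the interface (θ₂ = 90°), so sin θ_c = V₁/V₂.
θ_c = arcsin(2064/3869) = arcsin 0.5335 = 32.24°.
Measured from the interface: 90° − 32.24° = 57.76°.

57.8°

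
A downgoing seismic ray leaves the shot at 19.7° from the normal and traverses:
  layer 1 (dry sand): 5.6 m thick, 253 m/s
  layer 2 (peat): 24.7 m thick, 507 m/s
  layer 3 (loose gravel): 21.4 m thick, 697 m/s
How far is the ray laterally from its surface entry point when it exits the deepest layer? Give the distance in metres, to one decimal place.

p = sin θ₁/V₁ = sin 19.7°/253 = 1.3324e-03 s/m is conserved through the stack.
Layer 1: θ = 19.70°; offset = 5.6·tan 19.70° = 2.005 m.
Layer 2: sin θ = p·507 = 0.6755 → θ = 42.49°; offset = 24.7·tan 42.49° = 22.629 m.
Layer 3: sin θ = p·697 = 0.9287 → θ = 68.23°; offset = 21.4·tan 68.23° = 53.584 m.
Σ offsets = 78.218 m.

78.2 m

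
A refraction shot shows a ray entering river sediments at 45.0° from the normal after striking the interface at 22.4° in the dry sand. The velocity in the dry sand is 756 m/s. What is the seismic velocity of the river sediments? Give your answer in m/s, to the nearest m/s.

sin 22.4° = 0.3811; sin 45.0° = 0.7071.
V₂ = V₁·(sin θ₂/sin θ₁) = 756·(0.7071/0.3811) = 1402.82 m/s.

1403 m/s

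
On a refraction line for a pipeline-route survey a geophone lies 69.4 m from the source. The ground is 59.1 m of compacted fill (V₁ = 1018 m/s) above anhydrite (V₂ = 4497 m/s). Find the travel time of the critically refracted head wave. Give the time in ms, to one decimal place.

θ_c = arcsin(V₁/V₂) = arcsin(1018/4497) = 13.08°, cos θ_c = 0.9740.
Intercept time tᵢ = 2h cos θ_c / V₁ = 2·59.1·0.9740/1018 = 0.11310 s.
t = x/V₂ + tᵢ = 69.4/4497 + 0.11310 = 0.12853 s.

128.5 ms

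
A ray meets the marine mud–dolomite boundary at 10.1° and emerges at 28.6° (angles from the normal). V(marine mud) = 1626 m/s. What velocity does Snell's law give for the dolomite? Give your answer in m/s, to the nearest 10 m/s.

sin 10.1° = 0.1754; sin 28.6° = 0.4787.
V₂ = V₁·(sin θ₂/sin θ₁) = 1626·(0.4787/0.1754) = 4438.43 m/s.

4440 m/s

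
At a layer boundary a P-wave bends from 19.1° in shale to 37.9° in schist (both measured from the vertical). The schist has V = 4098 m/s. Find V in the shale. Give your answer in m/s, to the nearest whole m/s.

2183 m/s

Snell's law: sin 19.1°/V₁ = sin 37.9°/V₂.
V₁ = V₂·sin 19.1°/sin 37.9° = 4098 × 0.5327 = 2182.93 m/s.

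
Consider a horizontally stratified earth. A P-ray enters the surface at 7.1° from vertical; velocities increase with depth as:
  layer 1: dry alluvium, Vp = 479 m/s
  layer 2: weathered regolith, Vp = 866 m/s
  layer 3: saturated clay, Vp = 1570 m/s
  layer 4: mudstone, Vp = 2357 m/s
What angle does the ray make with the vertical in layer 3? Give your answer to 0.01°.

23.90°

Ray parameter p = sin 7.1° / 479 = 2.5804e-04 s/m.
sin θ_3 = p·V_3 = 2.5804e-04 × 1570 = 0.4051.
θ_3 = 23.90° from the vertical.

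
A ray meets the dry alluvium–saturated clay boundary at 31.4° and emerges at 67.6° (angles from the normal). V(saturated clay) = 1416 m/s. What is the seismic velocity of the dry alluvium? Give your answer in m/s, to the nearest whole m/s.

798 m/s

Snell's law: sin 31.4°/V₁ = sin 67.6°/V₂.
V₁ = V₂·sin 31.4°/sin 67.6° = 1416 × 0.5635 = 797.96 m/s.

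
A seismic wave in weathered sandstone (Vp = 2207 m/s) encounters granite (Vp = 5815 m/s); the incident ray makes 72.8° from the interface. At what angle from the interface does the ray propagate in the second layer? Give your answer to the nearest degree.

Convert to the normal: θ₁ = 90° − 72.8° = 17.2°.
Snell's law: sin θ₂ = (V₂/V₁)·sin θ₁ = (5815/2207)·sin 17.2° = 0.7791.
θ₂ = arcsin 0.7791 = 51.18° from the normal.
From the interface: 90° − 51.18° = 38.82°.

39°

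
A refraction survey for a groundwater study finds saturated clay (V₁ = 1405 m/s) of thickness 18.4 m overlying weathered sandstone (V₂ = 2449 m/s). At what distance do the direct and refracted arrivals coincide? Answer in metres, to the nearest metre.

x_cross = 2h·√((V₂+V₁)/(V₂−V₁)).
(V₂+V₁)/(V₂−V₁) = (2449+1405)/(2449−1405) = 3.6916; √ = 1.9213.
x_cross = 2·18.4·1.9213 = 70.71 m.

71 m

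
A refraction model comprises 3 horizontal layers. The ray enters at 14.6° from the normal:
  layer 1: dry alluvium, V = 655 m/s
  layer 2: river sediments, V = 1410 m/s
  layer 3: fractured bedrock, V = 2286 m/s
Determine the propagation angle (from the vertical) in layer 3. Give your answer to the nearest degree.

Ray parameter p = sin 14.6° / 655 = 3.8484e-04 s/m.
sin θ_3 = p·V_3 = 3.8484e-04 × 2286 = 0.8797.
θ_3 = 61.61° from the vertical.

62°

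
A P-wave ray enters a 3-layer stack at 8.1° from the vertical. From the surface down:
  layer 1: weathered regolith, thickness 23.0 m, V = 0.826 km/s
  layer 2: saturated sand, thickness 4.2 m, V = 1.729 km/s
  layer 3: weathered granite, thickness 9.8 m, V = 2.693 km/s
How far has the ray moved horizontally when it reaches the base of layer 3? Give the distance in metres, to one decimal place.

Ray parameter p = sin 8.1° / 0.826 km/s = 1.7058e-01 s/km.
Layer 1: θ = 8.10°; offset = 23.0·tan 8.10° = 3.273 m.
Layer 2: sin θ = p·1.729 = 0.2949 → θ = 17.15°; offset = 4.2·tan 17.15° = 1.296 m.
Layer 3: sin θ = p·2.693 = 0.4594 → θ = 27.35°; offset = 9.8·tan 27.35° = 5.068 m.
Total horizontal offset = 9.638 m.

9.6 m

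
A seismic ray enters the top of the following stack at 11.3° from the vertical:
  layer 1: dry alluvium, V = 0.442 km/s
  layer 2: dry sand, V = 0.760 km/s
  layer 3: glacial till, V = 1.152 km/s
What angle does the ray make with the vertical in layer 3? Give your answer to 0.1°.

Ray parameter p = sin 11.3° / 0.442 = 4.4332e-01 s/km.
sin θ_3 = p·V_3 = 4.4332e-01 × 1.152 = 0.5107.
θ_3 = arcsin 0.5107 = 30.71°.

30.7°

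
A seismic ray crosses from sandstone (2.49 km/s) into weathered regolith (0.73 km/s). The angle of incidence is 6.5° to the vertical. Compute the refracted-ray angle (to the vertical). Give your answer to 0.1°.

1.9°

sin θ₁/V₁ = sin θ₂/V₂ ⇒ sin θ₂ = 0.73·sin 6.5°/2.49 = 0.73·0.1132/2.49 = 0.0332.
θ₂ = sin⁻¹(0.0332) = 1.90° (from vertical).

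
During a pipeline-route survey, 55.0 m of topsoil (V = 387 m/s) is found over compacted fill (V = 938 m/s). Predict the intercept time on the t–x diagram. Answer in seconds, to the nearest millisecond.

0.259 s

tᵢ = 2h·√(V₂²−V₁²)/(V₁V₂).
√(V₂²−V₁²) = √(938²−387²) = 854.4 m/s.
tᵢ = 2·55.0·854.4/(387·938) = 0.25892 s.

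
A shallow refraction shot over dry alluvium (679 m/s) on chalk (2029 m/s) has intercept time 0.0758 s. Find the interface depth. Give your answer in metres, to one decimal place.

27.3 m

θ_c = arcsin(679/2029) = 19.55°; cos θ_c = 0.9423.
tᵢ = 2h cos θ_c/V₁ ⇒ h = tᵢ·V₁/(2 cos θ_c) = 0.0758·679/(2·0.9423) = 27.31 m.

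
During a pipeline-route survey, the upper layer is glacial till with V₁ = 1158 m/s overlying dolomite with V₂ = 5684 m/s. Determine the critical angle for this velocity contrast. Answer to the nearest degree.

At critical incidence the refracted ray runs along the interface (θ₂ = 90°), so sin θ_c = V₁/V₂.
θ_c = arcsin(1158/5684) = arcsin 0.2037 = 11.76°.

12°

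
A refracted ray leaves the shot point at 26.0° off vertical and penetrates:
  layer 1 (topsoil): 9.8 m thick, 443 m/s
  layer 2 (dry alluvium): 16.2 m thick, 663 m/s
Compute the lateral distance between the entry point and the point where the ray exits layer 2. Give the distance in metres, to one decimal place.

18.9 m

Ray parameter p = sin 26.0° / 443 m/s = 9.8955e-04 s/m.
Layer 1: θ = 26.00°; offset = 9.8·tan 26.00° = 4.780 m.
Layer 2: sin θ = p·663 = 0.6561 → θ = 41.00°; offset = 16.2·tan 41.00° = 14.083 m.
Σ offsets = 18.863 m.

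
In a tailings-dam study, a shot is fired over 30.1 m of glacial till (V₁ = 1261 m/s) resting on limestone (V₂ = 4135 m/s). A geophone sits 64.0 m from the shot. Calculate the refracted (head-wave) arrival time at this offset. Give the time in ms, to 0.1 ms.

t = x/V₂ + 2h·√(V₂²−V₁²)/(V₁V₂).
√(V₂²−V₁²) = √(4135²−1261²) = 3938.0 m/s; delay term = 2·30.1·3938.0/(1261·4135) = 0.04547 s.
t = 64.0/4135 + 0.04547 = 0.06094 s.

60.9 ms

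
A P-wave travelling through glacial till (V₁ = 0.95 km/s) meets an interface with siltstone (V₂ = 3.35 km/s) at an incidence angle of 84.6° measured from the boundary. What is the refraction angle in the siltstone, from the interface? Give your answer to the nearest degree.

Convert to the normal: θ₁ = 90° − 84.6° = 5.4°.
sin θ₁/V₁ = sin θ₂/V₂ ⇒ sin θ₂ = 3.35·sin 5.4°/0.95 = 3.35·0.0941/0.95 = 0.3319.
θ₂ = arcsin 0.3319 = 19.38° from the normal.
From the interface: 90° − 19.38° = 70.62°.

71°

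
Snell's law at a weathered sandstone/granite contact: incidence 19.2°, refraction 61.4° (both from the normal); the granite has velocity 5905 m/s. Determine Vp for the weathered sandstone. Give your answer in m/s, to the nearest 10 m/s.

2210 m/s

Snell's law: sin 19.2°/V₁ = sin 61.4°/V₂.
V₁ = V₂·sin 19.2°/sin 61.4° = 5905 × 0.3746 = 2211.84 m/s.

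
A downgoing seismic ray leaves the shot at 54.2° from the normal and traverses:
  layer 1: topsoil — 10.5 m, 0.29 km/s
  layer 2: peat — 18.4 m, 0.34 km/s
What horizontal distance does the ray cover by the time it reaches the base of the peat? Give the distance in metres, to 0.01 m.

Apply Snell's law at each interface; in layer i the horizontal offset is hᵢ·tan θᵢ.
Layer 1: θ = 54.20°; offset = 10.5·tan 54.20° = 14.5586 m.
Layer 2: sin θ = 0.34·sin 54.2°/0.29 = 0.9509, θ = 71.97°; offset = 18.4·tan 71.97° = 56.5335 m.
Σ offsets = 71.0921 m.

71.09 m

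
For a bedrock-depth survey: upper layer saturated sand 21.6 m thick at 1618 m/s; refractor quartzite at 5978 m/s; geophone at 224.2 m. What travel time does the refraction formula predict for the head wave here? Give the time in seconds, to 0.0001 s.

0.0632 s

t = x/V₂ + 2h·√(V₂²−V₁²)/(V₁V₂).
√(V₂²−V₁²) = √(5978²−1618²) = 5754.9 m/s; delay term = 2·21.6·5754.9/(1618·5978) = 0.02570 s.
t = 224.2/5978 + 0.02570 = 0.06321 s.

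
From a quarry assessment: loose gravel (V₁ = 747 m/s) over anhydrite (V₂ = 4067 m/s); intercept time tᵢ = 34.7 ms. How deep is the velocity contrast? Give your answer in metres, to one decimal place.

h = tᵢ·V₁·V₂ / (2·√(V₂²−V₁²)).
√(V₂²−V₁²) = √(4067² − 747²) = 3997.8 m/s.
h = 0.0347 s × 747 × 4067 / (2 × 3997.8) = 13.18 m.

13.2 m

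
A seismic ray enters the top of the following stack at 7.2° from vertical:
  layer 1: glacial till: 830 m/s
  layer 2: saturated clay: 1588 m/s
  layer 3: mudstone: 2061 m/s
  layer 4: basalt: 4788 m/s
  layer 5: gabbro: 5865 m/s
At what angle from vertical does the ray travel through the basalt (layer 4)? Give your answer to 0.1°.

Ray parameter p = sin 7.2° / 830 = 1.5100e-04 s/m.
sin θ_4 = p·V_4 = 1.5100e-04 × 4788 = 0.7230.
θ_4 = arcsin 0.7230 = 46.30°.

46.3°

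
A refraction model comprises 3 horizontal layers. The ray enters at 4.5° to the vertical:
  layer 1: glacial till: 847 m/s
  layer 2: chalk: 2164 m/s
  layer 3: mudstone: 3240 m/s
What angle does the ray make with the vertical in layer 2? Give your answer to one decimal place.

Ray parameter p = sin 4.5° / 847 = 9.2632e-05 s/m.
sin θ_2 = p·V_2 = 9.2632e-05 × 2164 = 0.2005.
θ_2 = arcsin 0.2005 = 11.56°.

11.6°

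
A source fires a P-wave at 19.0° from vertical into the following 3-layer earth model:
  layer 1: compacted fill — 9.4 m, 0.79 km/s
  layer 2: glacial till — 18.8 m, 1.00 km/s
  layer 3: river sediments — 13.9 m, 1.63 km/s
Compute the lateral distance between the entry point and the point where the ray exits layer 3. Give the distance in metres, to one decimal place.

24.3 m

Ray parameter p = sin 19.0° / 0.79 km/s = 4.1211e-01 s/km.
Layer 1: θ = 19.00°; offset = 9.4·tan 19.00° = 3.237 m.
Layer 2: sin θ = p·1.00 = 0.4121 → θ = 24.34°; offset = 18.8·tan 24.34° = 8.503 m.
Layer 3: sin θ = p·1.63 = 0.6717 → θ = 42.20°; offset = 13.9·tan 42.20° = 12.604 m.
Summing the layer offsets gives 24.345 m.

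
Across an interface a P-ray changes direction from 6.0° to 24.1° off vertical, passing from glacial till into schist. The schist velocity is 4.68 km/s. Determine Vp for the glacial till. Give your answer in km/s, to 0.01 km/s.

sin 6.0° = 0.1045; sin 24.1° = 0.4083.
V₁ = V₂·(sin θ₁/sin θ₂) = 4.68·(0.1045/0.4083) = 1.20 km/s.

1.20 km/s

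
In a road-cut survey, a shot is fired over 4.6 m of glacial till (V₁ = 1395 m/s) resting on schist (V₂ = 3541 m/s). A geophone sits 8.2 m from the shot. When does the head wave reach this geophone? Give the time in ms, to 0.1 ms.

t = x/V₂ + 2h·√(V₂²−V₁²)/(V₁V₂).
√(V₂²−V₁²) = √(3541²−1395²) = 3254.6 m/s; delay term = 2·4.6·3254.6/(1395·3541) = 0.00606 s.
t = 8.2/3541 + 0.00606 = 0.00838 s.

8.4 ms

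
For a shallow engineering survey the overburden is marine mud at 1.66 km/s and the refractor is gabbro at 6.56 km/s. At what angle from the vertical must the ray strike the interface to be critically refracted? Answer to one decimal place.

At critical incidence the refracted ray runs along the interface (θ₂ = 90°), so sin θ_c = V₁/V₂.
θ_c = arcsin(1.66/6.56) = arcsin 0.2530 = 14.66°.

14.7°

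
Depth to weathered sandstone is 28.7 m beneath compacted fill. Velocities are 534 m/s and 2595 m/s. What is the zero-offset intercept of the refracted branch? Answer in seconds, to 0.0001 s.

0.1052 s

tᵢ = 2h·√(V₂²−V₁²)/(V₁V₂).
√(V₂²−V₁²) = √(2595²−534²) = 2539.5 m/s.
tᵢ = 2·28.7·2539.5/(534·2595) = 0.10519 s.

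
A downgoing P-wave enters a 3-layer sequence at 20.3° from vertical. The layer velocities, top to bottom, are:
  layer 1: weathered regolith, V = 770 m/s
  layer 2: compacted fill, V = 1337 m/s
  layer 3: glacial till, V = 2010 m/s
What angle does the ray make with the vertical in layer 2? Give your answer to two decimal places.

Snell's law across each interface conserves sin θ / V, so sin θ_2 = V_2·sin θ₁/V₁.
sin θ_2 = 1337 × sin 20.3° / 770 = 0.6024.
θ_2 = arcsin 0.6024 = 37.04°.

37.04°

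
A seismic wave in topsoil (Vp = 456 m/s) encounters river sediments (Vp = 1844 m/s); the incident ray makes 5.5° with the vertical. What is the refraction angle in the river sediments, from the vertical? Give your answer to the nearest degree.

Snell's law: sin θ₂ = (V₂/V₁)·sin θ₁ = (1844/456)·sin 5.5° = 0.3876.
θ₂ = sin⁻¹(0.3876) = 22.80° (from vertical).

23°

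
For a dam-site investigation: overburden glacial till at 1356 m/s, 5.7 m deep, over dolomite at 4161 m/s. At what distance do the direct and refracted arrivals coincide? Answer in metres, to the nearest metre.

θ_c = arcsin(1356/4161) = 19.02°, so cos θ_c = 0.9454 and tᵢ = 2h cos θ_c/V₁ = 0.0079 s.
At crossover x/V₁ = x/V₂ + tᵢ ⇒ x = tᵢ/(1/V₁ − 1/V₂) = 0.00795/(7.3746e-04 − 2.4033e-04) = 15.99 m.

16 m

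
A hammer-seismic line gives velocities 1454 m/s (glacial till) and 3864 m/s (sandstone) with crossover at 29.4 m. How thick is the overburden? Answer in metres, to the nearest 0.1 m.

x_cross = 2h·√((V₂+V₁)/(V₂−V₁)) → h = x_cross / (2·√((V₂+V₁)/(V₂−V₁))).
√((V₂+V₁)/(V₂−V₁)) = √((3864+1454)/(3864−1454)) = 1.4855.
h = 29.4 / (2·1.4855) = 9.90 m.

9.9 m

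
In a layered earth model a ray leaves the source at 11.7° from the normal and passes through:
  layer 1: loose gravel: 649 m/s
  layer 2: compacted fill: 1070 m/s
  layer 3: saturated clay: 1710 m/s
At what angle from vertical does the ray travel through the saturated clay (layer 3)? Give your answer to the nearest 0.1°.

Snell's law across each interface conserves sin θ / V, so sin θ_3 = V_3·sin θ₁/V₁.
sin θ_3 = 1710 × sin 11.7° / 649 = 0.5343.
θ_3 = 32.30° from the vertical.

32.3°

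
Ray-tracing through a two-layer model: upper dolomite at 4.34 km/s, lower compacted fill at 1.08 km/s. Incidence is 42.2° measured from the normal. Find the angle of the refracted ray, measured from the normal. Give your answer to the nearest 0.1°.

Snell's law: sin θ₂ = (V₂/V₁)·sin θ₁ = (1.08/4.34)·sin 42.2° = 0.1672.
θ₂ = sin⁻¹(0.1672) = 9.62° (from vertical).

9.6°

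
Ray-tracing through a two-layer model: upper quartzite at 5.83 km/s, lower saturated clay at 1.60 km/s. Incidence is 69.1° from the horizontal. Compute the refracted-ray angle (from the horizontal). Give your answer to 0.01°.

Convert to the normal: θ₁ = 90° − 69.1° = 20.9°.
Snell's law: sin θ₂ = (V₂/V₁)·sin θ₁ = (1.60/5.83)·sin 20.9° = 0.0979.
θ₂ = sin⁻¹(0.0979) = 5.62° (from vertical).
From the interface: 90° − 5.62° = 84.38°.

84.38°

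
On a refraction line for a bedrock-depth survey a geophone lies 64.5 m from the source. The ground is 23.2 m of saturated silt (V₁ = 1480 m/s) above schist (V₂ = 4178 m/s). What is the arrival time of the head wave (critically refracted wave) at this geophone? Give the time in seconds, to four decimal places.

θ_c = arcsin(V₁/V₂) = arcsin(1480/4178) = 20.75°, cos θ_c = 0.9352.
Intercept time tᵢ = 2h cos θ_c / V₁ = 2·23.2·0.9352/1480 = 0.02932 s.
t = x/V₂ + tᵢ = 64.5/4178 + 0.02932 = 0.04476 s.

0.0448 s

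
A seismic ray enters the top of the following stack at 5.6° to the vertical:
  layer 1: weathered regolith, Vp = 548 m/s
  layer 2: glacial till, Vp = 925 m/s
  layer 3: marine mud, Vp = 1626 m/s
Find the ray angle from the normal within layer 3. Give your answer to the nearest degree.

17°

Ray parameter p = sin 5.6° / 548 = 1.7807e-04 s/m.
sin θ_3 = p·V_3 = 1.7807e-04 × 1626 = 0.2895.
θ_3 = arcsin 0.2895 = 16.83°.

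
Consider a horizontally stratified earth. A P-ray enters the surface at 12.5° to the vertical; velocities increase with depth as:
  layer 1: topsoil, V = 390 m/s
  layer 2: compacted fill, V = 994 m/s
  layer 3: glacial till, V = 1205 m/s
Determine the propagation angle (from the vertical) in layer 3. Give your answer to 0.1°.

Ray parameter p = sin 12.5° / 390 = 5.5497e-04 s/m.
sin θ_3 = p·V_3 = 5.5497e-04 × 1205 = 0.6687.
θ_3 = 41.97° from the vertical.

42.0°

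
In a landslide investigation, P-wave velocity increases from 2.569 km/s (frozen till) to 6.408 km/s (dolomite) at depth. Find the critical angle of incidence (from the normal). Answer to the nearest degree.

At critical incidence the refracted ray runs along the interface (θ₂ = 90°), so sin θ_c = V₁/V₂.
θ_c = arcsin(2.569/6.408) = arcsin 0.4009 = 23.63°.

24°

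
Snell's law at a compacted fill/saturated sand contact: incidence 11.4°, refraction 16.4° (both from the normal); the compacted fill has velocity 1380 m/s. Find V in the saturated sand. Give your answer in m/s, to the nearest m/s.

sin 11.4° = 0.1977; sin 16.4° = 0.2823.
V₂ = V₁·(sin θ₂/sin θ₁) = 1380·(0.2823/0.1977) = 1971.25 m/s.

1971 m/s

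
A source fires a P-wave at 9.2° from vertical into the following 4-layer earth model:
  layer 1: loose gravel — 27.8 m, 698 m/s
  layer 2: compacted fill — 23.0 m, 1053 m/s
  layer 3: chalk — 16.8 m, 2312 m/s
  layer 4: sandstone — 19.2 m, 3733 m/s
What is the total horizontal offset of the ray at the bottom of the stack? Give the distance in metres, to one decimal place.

p = sin θ₁/V₁ = sin 9.2°/698 = 2.2906e-04 s/m is conserved through the stack.
Layer 1: θ = 9.20°; offset = 27.8·tan 9.20° = 4.503 m.
Layer 2: sin θ = p·1053 = 0.2412 → θ = 13.96°; offset = 23.0·tan 13.96° = 5.716 m.
Layer 3: sin θ = p·2312 = 0.5296 → θ = 31.98°; offset = 16.8·tan 31.98° = 10.488 m.
Layer 4: sin θ = p·3733 = 0.8551 → θ = 58.77°; offset = 19.2·tan 58.77° = 31.662 m.
Total horizontal offset = 52.369 m.

52.4 m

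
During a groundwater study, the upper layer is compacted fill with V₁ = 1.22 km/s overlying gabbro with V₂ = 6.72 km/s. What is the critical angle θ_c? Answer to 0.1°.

10.5°

Critical incidence: sin θ_c = V₁/V₂ = 1.22/6.72 = 0.1815.
θ_c = arcsin 0.1815 = 10.46°.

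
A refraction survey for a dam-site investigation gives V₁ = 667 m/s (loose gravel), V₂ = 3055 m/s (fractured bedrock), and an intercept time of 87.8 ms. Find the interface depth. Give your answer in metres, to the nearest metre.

h = tᵢ·V₁·V₂ / (2·√(V₂²−V₁²)).
√(V₂²−V₁²) = √(3055² − 667²) = 2981.3 m/s.
h = 0.0878 s × 667 × 3055 / (2 × 2981.3) = 30.01 m.

30 m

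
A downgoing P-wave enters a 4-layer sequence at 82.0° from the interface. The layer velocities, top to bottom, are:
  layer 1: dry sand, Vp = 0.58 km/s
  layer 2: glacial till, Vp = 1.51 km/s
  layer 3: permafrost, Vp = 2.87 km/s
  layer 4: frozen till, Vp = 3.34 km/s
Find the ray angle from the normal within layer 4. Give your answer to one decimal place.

From the normal: θ₁ = 90° − 82.0° = 8.0°.
Snell's law across each interface conserves sin θ / V, so sin θ_4 = V_4·sin θ₁/V₁.
sin θ_4 = 3.34 × sin 8.0° / 0.58 = 0.8014.
θ_4 = arcsin 0.8014 = 53.27°.

53.3°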